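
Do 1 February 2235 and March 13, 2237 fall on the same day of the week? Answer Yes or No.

From Feb 1, 2235 to Mar 13, 2237 is 771 days.
771 mod 7 = 1, so they are different weekdays.
(Feb 1, 2235 is a Sunday; Mar 13, 2237 is a Monday.)

No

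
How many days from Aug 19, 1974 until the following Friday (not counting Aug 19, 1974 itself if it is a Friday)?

Aug 19, 1974 is a Monday.
From Monday to the next Friday is 4 days.

4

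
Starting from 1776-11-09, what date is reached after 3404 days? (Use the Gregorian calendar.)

+365 (one year) → Nov 9, 1777 (3039 left).
+365 (one year) → Nov 9, 1778 (2674 left).
+365 (one year) → Nov 9, 1779 (2309 left).
+366 (one year; includes Feb 29, 1780) → Nov 9, 1780 (1943 left).
+365 (one year) → Nov 9, 1781 (1578 left).
+365 (one year) → Nov 9, 1782 (1213 left).
+365 (one year) → Nov 9, 1783 (848 left).
+366 (one year; includes Feb 29, 1784) → Nov 9, 1784 (482 left).
+365 (one year) → Nov 9, 1785 (117 left).
Nov has 30 days: +22 → Dec 1, 1785 (95 left).
Dec has 31 days: +31 → Jan 1, 1786 (64 left).
Jan has 31 days: +31 → Feb 1, 1786 (33 left).
Feb has 28 days: +28 → Mar 1, 1786 (5 left).
+5 → Mar 6, 1786.

March 6, 1786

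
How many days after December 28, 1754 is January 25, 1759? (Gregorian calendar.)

Dec 28, 1754 → Dec 28, 1755: 365 days.
Dec 28, 1755 → Dec 28, 1756: 366 days (Feb 29, 1756 is in that span).
Dec 28, 1756 → Dec 28, 1757: 365 days.
Dec 28, 1757 → Jan 28, 1758: 31 days (December has 31).
Jan 28, 1758 → Feb 28, 1758: 31 days (January has 31).
Feb 28, 1758 → Mar 28, 1758: 28 days (February has 28).
Mar 28, 1758 → Apr 28, 1758: 31 days (March has 31).
Apr 28, 1758 → May 28, 1758: 30 days (April has 30).
May 28, 1758 → Jun 28, 1758: 31 days (May has 31).
Jun 28, 1758 → Jul 28, 1758: 30 days (June has 30).
Jul 28, 1758 → Aug 28, 1758: 31 days (July has 31).
Aug 28, 1758 → Sep 28, 1758: 31 days (August has 31).
Sep 28, 1758 → Oct 28, 1758: 30 days (September has 30).
Oct 28, 1758 → Nov 28, 1758: 31 days (October has 31).
Nov 28, 1758 → Dec 28, 1758: 30 days (November has 30).
Dec 28, 1758 → Jan 25, 1759: 28 days.
Total: 1489 days.

1489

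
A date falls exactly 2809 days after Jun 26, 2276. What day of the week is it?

First find the weekday of Jun 26, 2276. Doomsday rule: the anchor day for the 2200s is Friday. For year 76: 76÷12 = 6 r 4, and 4÷4 = 1, so 6+4+1 = 11.
Friday + 11 ≡ Tuesday — that's 2276's doomsday.
In June the doomsday date is Jun 6.
Jun 26 is 20 days after Jun 6; 20 mod 7 = 6, so Tuesday + 6 = Monday.
2809 mod 7 = 2, so 2809 days after a Monday is Monday + 2 = Wednesday.

Wednesday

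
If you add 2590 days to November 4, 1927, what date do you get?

+366 (one year; includes Feb 29, 1928) → Nov 4, 1928 (2224 left).
+365 (one year) → Nov 4, 1929 (1859 left).
+365 (one year) → Nov 4, 1930 (1494 left).
+365 (one year) → Nov 4, 1931 (1129 left).
+366 (one year; includes Feb 29, 1932) → Nov 4, 1932 (763 left).
+365 (one year) → Nov 4, 1933 (398 left).
Nov has 30 days: +27 → Dec 1, 1933 (371 left).
Dec has 31 days: +31 → Jan 1, 1934 (340 left).
Jan has 31 days: +31 → Feb 1, 1934 (309 left).
Feb has 28 days: +28 → Mar 1, 1934 (281 left).
Mar has 31 days: +31 → Apr 1, 1934 (250 left).
Apr has 30 days: +30 → May 1, 1934 (220 left).
May has 31 days: +31 → Jun 1, 1934 (189 left).
Jun has 30 days: +30 → Jul 1, 1934 (159 left).
Jul has 31 days: +31 → Aug 1, 1934 (128 left).
Aug has 31 days: +31 → Sep 1, 1934 (97 left).
Sep has 30 days: +30 → Oct 1, 1934 (67 left).
Oct has 31 days: +31 → Nov 1, 1934 (36 left).
Nov has 30 days: +30 → Dec 1, 1934 (6 left).
+6 → Dec 7, 1934.

December 7, 1934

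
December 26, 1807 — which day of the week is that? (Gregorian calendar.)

Saturday

Doomsday rule: the anchor day for the 1800s is Friday. For year 07: 7÷12 = 0 r 7, and 7÷4 = 1, so 0+7+1 = 8.
Friday + 8 ≡ Saturday — that's 1807's doomsday.
In December the doomsday date is Dec 12.
Dec 26 is 14 days after Dec 12; 14 mod 7 = 0, so Saturday + 0 = Saturday.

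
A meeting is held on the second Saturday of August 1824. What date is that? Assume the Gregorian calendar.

August 1, 1824 is a Sunday.
The first Saturday is therefore August 7 (6 days later).
The second Saturday is 7 + 1×7 = August 14.

August 14, 1824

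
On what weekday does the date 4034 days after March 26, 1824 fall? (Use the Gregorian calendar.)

Sunday

Mar 26, 1824 is a Friday.
4034 mod 7 = 2, so 4034 days after a Friday is Friday + 2 = Sunday.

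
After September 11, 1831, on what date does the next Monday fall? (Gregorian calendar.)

September 12, 1831

Sep 11, 1831 is a Sunday.
From Sunday to the next Monday is 1 day.
Sep 11, 1831 + 1 = Sep 12, 1831.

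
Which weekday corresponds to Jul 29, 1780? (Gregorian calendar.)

Doomsday rule: the anchor day for the 1700s is Sunday. For year 80: 80÷12 = 6 r 8, and 8÷4 = 2, so 6+8+2 = 16.
Sunday + 16 ≡ Tuesday — that's 1780's doomsday.
In July the doomsday date is Jul 11.
Jul 29 is 18 days after Jul 11; 18 mod 7 = 4, so Tuesday + 4 = Saturday.

Saturday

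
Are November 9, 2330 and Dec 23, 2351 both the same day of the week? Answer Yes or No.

Yes

From Nov 9, 2330 to Dec 23, 2351 is 7714 days.
7714 mod 7 = 0, so they are the same weekday.
(Nov 9, 2330 is a Sunday; Dec 23, 2351 is a Sunday.)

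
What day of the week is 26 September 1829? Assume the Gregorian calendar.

Saturday

Doomsday rule: the anchor day for the 1800s is Friday. For year 29: 29÷12 = 2 r 5, and 5÷4 = 1, so 2+5+1 = 8.
Friday + 8 ≡ Saturday — that's 1829's doomsday.
In September the doomsday date is Sep 5.
Sep 26 is 21 days after Sep 5; 21 mod 7 = 0, so Saturday + 0 = Saturday.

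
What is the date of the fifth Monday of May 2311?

May 1, 2311 is a Monday.
The first Monday is therefore May 1 (same day).
The fifth Monday is 1 + 4×7 = May 29.

May 29, 2311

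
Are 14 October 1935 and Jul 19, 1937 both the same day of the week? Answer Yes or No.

Yes

From Oct 14, 1935 to Jul 19, 1937 is 644 days.
644 mod 7 = 0, so they are the same weekday.
(Oct 14, 1935 is a Monday; Jul 19, 1937 is a Monday.)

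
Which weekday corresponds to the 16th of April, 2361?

Doomsday rule: the anchor day for the 2300s is Wednesday. For year 61: 61÷12 = 5 r 1, and 1÷4 = 0, so 5+1+0 = 6.
Wednesday + 6 ≡ Tuesday — that's 2361's doomsday.
In April the doomsday date is Apr 4.
Apr 16 is 12 days after Apr 4; 12 mod 7 = 5, so Tuesday + 5 = Sunday.

Sunday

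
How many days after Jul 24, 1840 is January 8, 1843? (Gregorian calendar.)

898

Jul 24, 1840 → Jul 24, 1841: 365 days.
Jul 24, 1841 → Jul 24, 1842: 365 days.
Jul 24, 1842 → Aug 24, 1842: 31 days (July has 31).
Aug 24, 1842 → Sep 24, 1842: 31 days (August has 31).
Sep 24, 1842 → Oct 24, 1842: 30 days (September has 30).
Oct 24, 1842 → Nov 24, 1842: 31 days (October has 31).
Nov 24, 1842 → Dec 24, 1842: 30 days (November has 30).
Dec 24, 1842 → Jan 8, 1843: 15 days.
Total: 898 days.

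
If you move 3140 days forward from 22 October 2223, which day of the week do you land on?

First find the weekday of Oct 22, 2223. Doomsday rule: the anchor day for the 2200s is Friday. For year 23: 23÷12 = 1 r 11, and 11÷4 = 2, so 1+11+2 = 14.
Friday + 14 ≡ Friday — that's 2223's doomsday.
In October the doomsday date is Oct 10.
Oct 22 is 12 days after Oct 10; 12 mod 7 = 5, so Friday + 5 = Wednesday.
3140 mod 7 = 4, so 3140 days after a Wednesday is Wednesday + 4 = Sunday.

Sunday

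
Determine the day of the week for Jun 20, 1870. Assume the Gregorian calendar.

January 1, 1870 is a Saturday.
Jan 1, 1870 → Feb 1, 1870: 31 days (January has 31).
Feb 1, 1870 → Mar 1, 1870: 28 days (February has 28).
Mar 1, 1870 → Apr 1, 1870: 31 days (March has 31).
Apr 1, 1870 → May 1, 1870: 30 days (April has 30).
May 1, 1870 → Jun 1, 1870: 31 days (May has 31).
Jun 1, 1870 → Jun 20, 1870: 19 days.
Total: 170 days.
170 mod 7 = 2, so Saturday + 2 = Monday.

Monday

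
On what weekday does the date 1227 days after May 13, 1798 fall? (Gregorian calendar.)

Tuesday

May 13, 1798 is a Sunday.
1227 mod 7 = 2, so 1227 days after a Sunday is Sunday + 2 = Tuesday.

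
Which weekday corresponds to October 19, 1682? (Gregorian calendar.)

Doomsday rule: the anchor day for the 1600s is Tuesday. For year 82: 82÷12 = 6 r 10, and 10÷4 = 2, so 6+10+2 = 18.
Tuesday + 18 ≡ Saturday — that's 1682's doomsday.
In October the doomsday date is Oct 10.
Oct 19 is 9 days after Oct 10; 9 mod 7 = 2, so Saturday + 2 = Monday.

Monday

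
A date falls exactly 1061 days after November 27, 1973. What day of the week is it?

First find the weekday of Nov 27, 1973. Doomsday rule: the anchor day for the 1900s is Wednesday. For year 73: 73÷12 = 6 r 1, and 1÷4 = 0, so 6+1+0 = 7.
Wednesday + 7 ≡ Wednesday — that's 1973's doomsday.
In November the doomsday date is Nov 7.
Nov 27 is 20 days after Nov 7; 20 mod 7 = 6, so Wednesday + 6 = Tuesday.
1061 mod 7 = 4, so 1061 days after a Tuesday is Tuesday + 4 = Saturday.

Saturday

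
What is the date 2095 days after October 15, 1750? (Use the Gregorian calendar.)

July 10, 1756

+365 (one year) → Oct 15, 1751 (1730 left).
+366 (one year; includes Feb 29, 1752) → Oct 15, 1752 (1364 left).
+365 (one year) → Oct 15, 1753 (999 left).
+365 (one year) → Oct 15, 1754 (634 left).
+365 (one year) → Oct 15, 1755 (269 left).
Oct has 31 days: +17 → Nov 1, 1755 (252 left).
Nov has 30 days: +30 → Dec 1, 1755 (222 left).
Dec has 31 days: +31 → Jan 1, 1756 (191 left).
Jan has 31 days: +31 → Feb 1, 1756 (160 left).
Feb has 29 days: +29 → Mar 1, 1756 (131 left).
Mar has 31 days: +31 → Apr 1, 1756 (100 left).
Apr has 30 days: +30 → May 1, 1756 (70 left).
May has 31 days: +31 → Jun 1, 1756 (39 left).
Jun has 30 days: +30 → Jul 1, 1756 (9 left).
+9 → Jul 10, 1756.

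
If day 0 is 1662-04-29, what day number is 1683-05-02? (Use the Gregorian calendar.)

7673

Apr 29, 1662 → Apr 29, 1663: 365 days.
Apr 29, 1663 → Apr 29, 1664: 366 days (Feb 29, 1664 is in that span).
Apr 29, 1664 → Apr 29, 1665: 365 days.
Apr 29, 1665 → Apr 29, 1666: 365 days.
Apr 29, 1666 → Apr 29, 1667: 365 days.
Apr 29, 1667 → Apr 29, 1668: 366 days (Feb 29, 1668 is in that span).
Apr 29, 1668 → Apr 29, 1669: 365 days.
Apr 29, 1669 → Apr 29, 1670: 365 days.
Apr 29, 1670 → Apr 29, 1671: 365 days.
Apr 29, 1671 → Apr 29, 1672: 366 days (Feb 29, 1672 is in that span).
Apr 29, 1672 → Apr 29, 1673: 365 days.
Apr 29, 1673 → Apr 29, 1674: 365 days.
Apr 29, 1674 → Apr 29, 1675: 365 days.
Apr 29, 1675 → Apr 29, 1676: 366 days (Feb 29, 1676 is in that span).
Apr 29, 1676 → Apr 29, 1677: 365 days.
Apr 29, 1677 → Apr 29, 1678: 365 days.
Apr 29, 1678 → Apr 29, 1679: 365 days.
Apr 29, 1679 → Apr 29, 1680: 366 days (Feb 29, 1680 is in that span).
Apr 29, 1680 → Apr 29, 1681: 365 days.
Apr 29, 1681 → Apr 29, 1682: 365 days.
Apr 29, 1682 → May 29, 1682: 30 days (April has 30).
May 29, 1682 → Jun 29, 1682: 31 days (May has 31).
Jun 29, 1682 → Jul 29, 1682: 30 days (June has 30).
Jul 29, 1682 → Aug 29, 1682: 31 days (July has 31).
Aug 29, 1682 → Sep 29, 1682: 31 days (August has 31).
Sep 29, 1682 → Oct 29, 1682: 30 days (September has 30).
Oct 29, 1682 → Nov 29, 1682: 31 days (October has 31).
Nov 29, 1682 → Dec 29, 1682: 30 days (November has 30).
Dec 29, 1682 → Jan 29, 1683: 31 days (December has 31).
Jan 29, 1683 → Feb 28, 1683: 30 days (January has 31).
Feb 28, 1683 → Mar 28, 1683: 28 days (February has 28).
Mar 28, 1683 → Apr 28, 1683: 31 days (March has 31).
Apr 28, 1683 → May 2, 1683: 4 days.
Total: 7673 days.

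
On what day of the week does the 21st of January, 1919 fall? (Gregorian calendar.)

Doomsday rule: the anchor day for the 1900s is Wednesday. For year 19: 19÷12 = 1 r 7, and 7÷4 = 1, so 1+7+1 = 9.
Wednesday + 9 ≡ Friday — that's 1919's doomsday.
In January the doomsday date is Jan 3 (1919 is not a leap year).
Jan 21 is 18 days after Jan 3; 18 mod 7 = 4, so Friday + 4 = Tuesday.

Tuesday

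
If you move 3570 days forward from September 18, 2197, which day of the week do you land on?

First find the weekday of Sep 18, 2197. Doomsday rule: the anchor day for the 2100s is Sunday. For year 97: 97÷12 = 8 r 1, and 1÷4 = 0, so 8+1+0 = 9.
Sunday + 9 ≡ Tuesday — that's 2197's doomsday.
In September the doomsday date is Sep 5.
Sep 18 is 13 days after Sep 5; 13 mod 7 = 6, so Tuesday + 6 = Monday.
3570 mod 7 = 0, so 3570 days after a Monday is Monday + 0 = Monday.

Monday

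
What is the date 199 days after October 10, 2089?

April 27, 2090

Oct has 31 days: +22 → Nov 1, 2089 (177 left).
Nov has 30 days: +30 → Dec 1, 2089 (147 left).
Dec has 31 days: +31 → Jan 1, 2090 (116 left).
Jan has 31 days: +31 → Feb 1, 2090 (85 left).
Feb has 28 days: +28 → Mar 1, 2090 (57 left).
Mar has 31 days: +31 → Apr 1, 2090 (26 left).
+26 → Apr 27, 2090.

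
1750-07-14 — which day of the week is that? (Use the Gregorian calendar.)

Doomsday rule: the anchor day for the 1700s is Sunday. For year 50: 50÷12 = 4 r 2, and 2÷4 = 0, so 4+2+0 = 6.
Sunday + 6 ≡ Saturday — that's 1750's doomsday.
In July the doomsday date is Jul 11.
Jul 14 is 3 days after Jul 11; 3 mod 7 = 3, so Saturday + 3 = Tuesday.

Tuesday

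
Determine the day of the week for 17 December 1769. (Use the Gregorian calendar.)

Sunday

Doomsday rule: the anchor day for the 1700s is Sunday. For year 69: 69÷12 = 5 r 9, and 9÷4 = 2, so 5+9+2 = 16.
Sunday + 16 ≡ Tuesday — that's 1769's doomsday.
In December the doomsday date is Dec 12.
Dec 17 is 5 days after Dec 12; 5 mod 7 = 5, so Tuesday + 5 = Sunday.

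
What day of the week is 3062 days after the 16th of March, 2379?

First find the weekday of Mar 16, 2379. Doomsday rule: the anchor day for the 2300s is Wednesday. For year 79: 79÷12 = 6 r 7, and 7÷4 = 1, so 6+7+1 = 14.
Wednesday + 14 ≡ Wednesday — that's 2379's doomsday.
In March the doomsday date is Mar 14.
Mar 16 is 2 days after Mar 14; 2 mod 7 = 2, so Wednesday + 2 = Friday.
3062 mod 7 = 3, so 3062 days after a Friday is Friday + 3 = Monday.

Monday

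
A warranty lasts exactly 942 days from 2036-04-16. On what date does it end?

+365 (one year) → Apr 16, 2037 (577 left).
+365 (one year) → Apr 16, 2038 (212 left).
Apr has 30 days: +15 → May 1, 2038 (197 left).
May has 31 days: +31 → Jun 1, 2038 (166 left).
Jun has 30 days: +30 → Jul 1, 2038 (136 left).
Jul has 31 days: +31 → Aug 1, 2038 (105 left).
Aug has 31 days: +31 → Sep 1, 2038 (74 left).
Sep has 30 days: +30 → Oct 1, 2038 (44 left).
Oct has 31 days: +31 → Nov 1, 2038 (13 left).
+13 → Nov 14, 2038.

November 14, 2038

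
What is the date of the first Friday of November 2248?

November 3, 2248

November 1, 2248 is a Wednesday.
The first Friday is therefore November 3 (2 days later).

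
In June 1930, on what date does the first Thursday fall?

June 1, 1930 is a Sunday.
The first Thursday is therefore June 5 (4 days later).

June 5, 1930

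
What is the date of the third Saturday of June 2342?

June 20, 2342

June 1, 2342 is a Monday.
The first Saturday is therefore June 6 (5 days later).
The third Saturday is 6 + 2×7 = June 20.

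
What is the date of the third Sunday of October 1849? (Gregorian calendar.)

October 21, 1849

October 1, 1849 is a Monday.
The first Sunday is therefore October 7 (6 days later).
The third Sunday is 7 + 2×7 = October 21.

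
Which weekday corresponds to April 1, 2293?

Doomsday rule: the anchor day for the 2200s is Friday. For year 93: 93÷12 = 7 r 9, and 9÷4 = 2, so 7+9+2 = 18.
Friday + 18 ≡ Tuesday — that's 2293's doomsday.
In April the doomsday date is Apr 4.
Apr 1 is 3 days before Apr 4; 3 mod 7 = 3, so Tuesday − 3 = Saturday.

Saturday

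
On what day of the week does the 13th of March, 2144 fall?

Doomsday rule: the anchor day for the 2100s is Sunday. For year 44: 44÷12 = 3 r 8, and 8÷4 = 2, so 3+8+2 = 13.
Sunday + 13 ≡ Saturday — that's 2144's doomsday.
In March the doomsday date is Mar 14.
Mar 13 is 1 day before Mar 14; 1 mod 7 = 1, so Saturday − 1 = Friday.

Friday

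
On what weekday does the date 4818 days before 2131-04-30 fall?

Saturday

First find the weekday of Apr 30, 2131. Doomsday rule: the anchor day for the 2100s is Sunday. For year 31: 31÷12 = 2 r 7, and 7÷4 = 1, so 2+7+1 = 10.
Sunday + 10 ≡ Wednesday — that's 2131's doomsday.
In April the doomsday date is Apr 4.
Apr 30 is 26 days after Apr 4; 26 mod 7 = 5, so Wednesday + 5 = Monday.
4818 mod 7 = 2, so 4818 days before a Monday is Monday − 2 = Saturday.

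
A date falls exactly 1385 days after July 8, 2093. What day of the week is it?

Jul 8, 2093 is a Wednesday.
1385 mod 7 = 6, so 1385 days after a Wednesday is Wednesday + 6 = Tuesday.

Tuesday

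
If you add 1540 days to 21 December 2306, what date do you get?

March 10, 2311

+365 (one year) → Dec 21, 2307 (1175 left).
+366 (one year; includes Feb 29, 2308) → Dec 21, 2308 (809 left).
+365 (one year) → Dec 21, 2309 (444 left).
+365 (one year) → Dec 21, 2310 (79 left).
Dec has 31 days: +11 → Jan 1, 2311 (68 left).
Jan has 31 days: +31 → Feb 1, 2311 (37 left).
Feb has 28 days: +28 → Mar 1, 2311 (9 left).
+9 → Mar 10, 2311.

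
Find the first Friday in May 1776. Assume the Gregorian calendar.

May 3, 1776

May 1, 1776 is a Wednesday.
The first Friday is therefore May 3 (2 days later).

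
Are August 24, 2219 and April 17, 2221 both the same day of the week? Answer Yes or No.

Yes

From Aug 24, 2219 to Apr 17, 2221 is 602 days.
602 mod 7 = 0, so they are the same weekday.
(Aug 24, 2219 is a Tuesday; Apr 17, 2221 is a Tuesday.)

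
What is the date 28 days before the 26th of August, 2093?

−26 → Jul 31, 2093 (end of Jul, 31 days; 2 left).
−2 → Jul 29, 2093.

July 29, 2093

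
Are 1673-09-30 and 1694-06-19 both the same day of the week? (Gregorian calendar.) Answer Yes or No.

Yes

From Sep 30, 1673 to Jun 19, 1694 is 7567 days.
7567 mod 7 = 0, so they are the same weekday.
(Sep 30, 1673 is a Saturday; Jun 19, 1694 is a Saturday.)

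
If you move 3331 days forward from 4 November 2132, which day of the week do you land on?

Nov 4, 2132 is a Tuesday.
3331 mod 7 = 6, so 3331 days after a Tuesday is Tuesday + 6 = Monday.

Monday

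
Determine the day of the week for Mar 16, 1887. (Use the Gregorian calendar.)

Wednesday

Doomsday rule: the anchor day for the 1800s is Friday. For year 87: 87÷12 = 7 r 3, and 3÷4 = 0, so 7+3+0 = 10.
Friday + 10 ≡ Monday — that's 1887's doomsday.
In March the doomsday date is Mar 14.
Mar 16 is 2 days after Mar 14; 2 mod 7 = 2, so Monday + 2 = Wednesday.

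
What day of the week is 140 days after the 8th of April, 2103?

First find the weekday of Apr 8, 2103. Doomsday rule: the anchor day for the 2100s is Sunday. For year 03: 3÷12 = 0 r 3, and 3÷4 = 0, so 0+3+0 = 3.
Sunday + 3 ≡ Wednesday — that's 2103's doomsday.
In April the doomsday date is Apr 4.
Apr 8 is 4 days after Apr 4; 4 mod 7 = 4, so Wednesday + 4 = Sunday.
140 mod 7 = 0, so 140 days after a Sunday is Sunday + 0 = Sunday.

Sunday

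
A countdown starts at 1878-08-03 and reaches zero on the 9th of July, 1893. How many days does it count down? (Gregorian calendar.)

Aug 3, 1878 → Aug 3, 1879: 365 days.
Aug 3, 1879 → Aug 3, 1880: 366 days (Feb 29, 1880 is in that span).
Aug 3, 1880 → Aug 3, 1881: 365 days.
Aug 3, 1881 → Aug 3, 1882: 365 days.
Aug 3, 1882 → Aug 3, 1883: 365 days.
Aug 3, 1883 → Aug 3, 1884: 366 days (Feb 29, 1884 is in that span).
Aug 3, 1884 → Aug 3, 1885: 365 days.
Aug 3, 1885 → Aug 3, 1886: 365 days.
Aug 3, 1886 → Aug 3, 1887: 365 days.
Aug 3, 1887 → Aug 3, 1888: 366 days (Feb 29, 1888 is in that span).
Aug 3, 1888 → Aug 3, 1889: 365 days.
Aug 3, 1889 → Aug 3, 1890: 365 days.
Aug 3, 1890 → Aug 3, 1891: 365 days.
Aug 3, 1891 → Aug 3, 1892: 366 days (Feb 29, 1892 is in that span).
Aug 3, 1892 → Sep 3, 1892: 31 days (August has 31).
Sep 3, 1892 → Oct 3, 1892: 30 days (September has 30).
Oct 3, 1892 → Nov 3, 1892: 31 days (October has 31).
Nov 3, 1892 → Dec 3, 1892: 30 days (November has 30).
Dec 3, 1892 → Jan 3, 1893: 31 days (December has 31).
Jan 3, 1893 → Feb 3, 1893: 31 days (January has 31).
Feb 3, 1893 → Mar 3, 1893: 28 days (February has 28).
Mar 3, 1893 → Apr 3, 1893: 31 days (March has 31).
Apr 3, 1893 → May 3, 1893: 30 days (April has 30).
May 3, 1893 → Jun 3, 1893: 31 days (May has 31).
Jun 3, 1893 → Jul 3, 1893: 30 days (June has 30).
Jul 3, 1893 → Jul 9, 1893: 6 days.
Total: 5454 days.

5454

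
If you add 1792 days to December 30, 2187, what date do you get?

+366 (one year; includes Feb 29, 2188) → Dec 30, 2188 (1426 left).
+365 (one year) → Dec 30, 2189 (1061 left).
+365 (one year) → Dec 30, 2190 (696 left).
+365 (one year) → Dec 30, 2191 (331 left).
Dec has 31 days: +2 → Jan 1, 2192 (329 left).
Jan has 31 days: +31 → Feb 1, 2192 (298 left).
Feb has 29 days: +29 → Mar 1, 2192 (269 left).
Mar has 31 days: +31 → Apr 1, 2192 (238 left).
Apr has 30 days: +30 → May 1, 2192 (208 left).
May has 31 days: +31 → Jun 1, 2192 (177 left).
Jun has 30 days: +30 → Jul 1, 2192 (147 left).
Jul has 31 days: +31 → Aug 1, 2192 (116 left).
Aug has 31 days: +31 → Sep 1, 2192 (85 left).
Sep has 30 days: +30 → Oct 1, 2192 (55 left).
Oct has 31 days: +31 → Nov 1, 2192 (24 left).
+24 → Nov 25, 2192.

November 25, 2192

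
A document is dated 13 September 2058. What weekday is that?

Doomsday rule: the anchor day for the 2000s is Tuesday. For year 58: 58÷12 = 4 r 10, and 10÷4 = 2, so 4+10+2 = 16.
Tuesday + 16 ≡ Thursday — that's 2058's doomsday.
In September the doomsday date is Sep 5.
Sep 13 is 8 days after Sep 5; 8 mod 7 = 1, so Thursday + 1 = Friday.

Friday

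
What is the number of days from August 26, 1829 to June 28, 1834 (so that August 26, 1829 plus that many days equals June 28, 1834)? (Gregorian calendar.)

1767

Aug 26, 1829 → Aug 26, 1830: 365 days.
Aug 26, 1830 → Aug 26, 1831: 365 days.
Aug 26, 1831 → Aug 26, 1832: 366 days (Feb 29, 1832 is in that span).
Aug 26, 1832 → Aug 26, 1833: 365 days.
Aug 26, 1833 → Sep 26, 1833: 31 days (August has 31).
Sep 26, 1833 → Oct 26, 1833: 30 days (September has 30).
Oct 26, 1833 → Nov 26, 1833: 31 days (October has 31).
Nov 26, 1833 → Dec 26, 1833: 30 days (November has 30).
Dec 26, 1833 → Jan 26, 1834: 31 days (December has 31).
Jan 26, 1834 → Feb 26, 1834: 31 days (January has 31).
Feb 26, 1834 → Mar 26, 1834: 28 days (February has 28).
Mar 26, 1834 → Apr 26, 1834: 31 days (March has 31).
Apr 26, 1834 → May 26, 1834: 30 days (April has 30).
May 26, 1834 → Jun 26, 1834: 31 days (May has 31).
Jun 26, 1834 → Jun 28, 1834: 2 days.
Total: 1767 days.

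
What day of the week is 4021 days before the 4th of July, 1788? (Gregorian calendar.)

Tuesday

First find the weekday of Jul 4, 1788. Doomsday rule: the anchor day for the 1700s is Sunday. For year 88: 88÷12 = 7 r 4, and 4÷4 = 1, so 7+4+1 = 12.
Sunday + 12 ≡ Friday — that's 1788's doomsday.
In July the doomsday date is Jul 11.
Jul 4 is 7 days before Jul 11; 7 mod 7 = 0, so Friday − 0 = Friday.
4021 mod 7 = 3, so 4021 days before a Friday is Friday − 3 = Tuesday.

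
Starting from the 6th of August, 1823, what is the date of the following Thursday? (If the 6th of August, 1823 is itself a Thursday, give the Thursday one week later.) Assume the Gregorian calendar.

Aug 6, 1823 is a Wednesday.
From Wednesday to the next Thursday is 1 day.
Aug 6, 1823 + 1 = Aug 7, 1823.

August 7, 1823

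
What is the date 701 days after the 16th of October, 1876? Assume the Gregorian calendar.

September 17, 1878

+365 (one year) → Oct 16, 1877 (336 left).
Oct has 31 days: +16 → Nov 1, 1877 (320 left).
Nov has 30 days: +30 → Dec 1, 1877 (290 left).
Dec has 31 days: +31 → Jan 1, 1878 (259 left).
Jan has 31 days: +31 → Feb 1, 1878 (228 left).
Feb has 28 days: +28 → Mar 1, 1878 (200 left).
Mar has 31 days: +31 → Apr 1, 1878 (169 left).
Apr has 30 days: +30 → May 1, 1878 (139 left).
May has 31 days: +31 → Jun 1, 1878 (108 left).
Jun has 30 days: +30 → Jul 1, 1878 (78 left).
Jul has 31 days: +31 → Aug 1, 1878 (47 left).
Aug has 31 days: +31 → Sep 1, 1878 (16 left).
+16 → Sep 17, 1878.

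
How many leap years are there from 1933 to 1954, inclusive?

Multiples of 4 in [1933,1954]: 5.
Of those, multiples of 100: 0 (not leap unless ÷400).
Multiples of 400: 0.
Leap years = 5 − 0 + 0 = 5.

5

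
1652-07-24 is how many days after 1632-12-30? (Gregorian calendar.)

Dec 30, 1632 → Dec 30, 1633: 365 days.
Dec 30, 1633 → Dec 30, 1634: 365 days.
Dec 30, 1634 → Dec 30, 1635: 365 days.
Dec 30, 1635 → Dec 30, 1636: 366 days (Feb 29, 1636 is in that span).
Dec 30, 1636 → Dec 30, 1637: 365 days.
Dec 30, 1637 → Dec 30, 1638: 365 days.
Dec 30, 1638 → Dec 30, 1639: 365 days.
Dec 30, 1639 → Dec 30, 1640: 366 days (Feb 29, 1640 is in that span).
Dec 30, 1640 → Dec 30, 1641: 365 days.
Dec 30, 1641 → Dec 30, 1642: 365 days.
Dec 30, 1642 → Dec 30, 1643: 365 days.
Dec 30, 1643 → Dec 30, 1644: 366 days (Feb 29, 1644 is in that span).
Dec 30, 1644 → Dec 30, 1645: 365 days.
Dec 30, 1645 → Dec 30, 1646: 365 days.
Dec 30, 1646 → Dec 30, 1647: 365 days.
Dec 30, 1647 → Dec 30, 1648: 366 days (Feb 29, 1648 is in that span).
Dec 30, 1648 → Dec 30, 1649: 365 days.
Dec 30, 1649 → Dec 30, 1650: 365 days.
Dec 30, 1650 → Dec 30, 1651: 365 days.
Dec 30, 1651 → Jan 30, 1652: 31 days (December has 31).
Jan 30, 1652 → Feb 29, 1652: 30 days (January has 31).
Feb 29, 1652 → Mar 29, 1652: 29 days (February has 29).
Mar 29, 1652 → Apr 29, 1652: 31 days (March has 31).
Apr 29, 1652 → May 29, 1652: 30 days (April has 30).
May 29, 1652 → Jun 29, 1652: 31 days (May has 31).
Jun 29, 1652 → Jul 24, 1652: 25 days.
Total: 7146 days.

7146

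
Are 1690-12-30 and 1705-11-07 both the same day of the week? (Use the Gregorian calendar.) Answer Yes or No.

Yes

From Dec 30, 1690 to Nov 7, 1705 is 5425 days.
5425 mod 7 = 0, so they are the same weekday.
(Dec 30, 1690 is a Saturday; Nov 7, 1705 is a Saturday.)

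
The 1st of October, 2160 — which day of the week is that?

Doomsday rule: the anchor day for the 2100s is Sunday. For year 60: 60÷12 = 5 r 0, and 0÷4 = 0, so 5+0+0 = 5.
Sunday + 5 ≡ Friday — that's 2160's doomsday.
In October the doomsday date is Oct 10.
Oct 1 is 9 days before Oct 10; 9 mod 7 = 2, so Friday − 2 = Wednesday.

Wednesday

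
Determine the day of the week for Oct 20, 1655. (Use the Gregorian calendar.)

Doomsday rule: the anchor day for the 1600s is Tuesday. For year 55: 55÷12 = 4 r 7, and 7÷4 = 1, so 4+7+1 = 12.
Tuesday + 12 ≡ Sunday — that's 1655's doomsday.
In October the doomsday date is Oct 10.
Oct 20 is 10 days after Oct 10; 10 mod 7 = 3, so Sunday + 3 = Wednesday.

Wednesday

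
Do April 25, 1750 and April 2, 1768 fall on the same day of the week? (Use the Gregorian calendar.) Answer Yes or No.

Yes

From Apr 25, 1750 to Apr 2, 1768 is 6552 days.
6552 mod 7 = 0, so they are the same weekday.
(Apr 25, 1750 is a Saturday; Apr 2, 1768 is a Saturday.)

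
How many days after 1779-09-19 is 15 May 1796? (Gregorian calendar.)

Sep 19, 1779 → Sep 19, 1780: 366 days (Feb 29, 1780 is in that span).
Sep 19, 1780 → Sep 19, 1781: 365 days.
Sep 19, 1781 → Sep 19, 1782: 365 days.
Sep 19, 1782 → Sep 19, 1783: 365 days.
Sep 19, 1783 → Sep 19, 1784: 366 days (Feb 29, 1784 is in that span).
Sep 19, 1784 → Sep 19, 1785: 365 days.
Sep 19, 1785 → Sep 19, 1786: 365 days.
Sep 19, 1786 → Sep 19, 1787: 365 days.
Sep 19, 1787 → Sep 19, 1788: 366 days (Feb 29, 1788 is in that span).
Sep 19, 1788 → Sep 19, 1789: 365 days.
Sep 19, 1789 → Sep 19, 1790: 365 days.
Sep 19, 1790 → Sep 19, 1791: 365 days.
Sep 19, 1791 → Sep 19, 1792: 366 days (Feb 29, 1792 is in that span).
Sep 19, 1792 → Sep 19, 1793: 365 days.
Sep 19, 1793 → Sep 19, 1794: 365 days.
Sep 19, 1794 → Sep 19, 1795: 365 days.
Sep 19, 1795 → Oct 19, 1795: 30 days (September has 30).
Oct 19, 1795 → Nov 19, 1795: 31 days (October has 31).
Nov 19, 1795 → Dec 19, 1795: 30 days (November has 30).
Dec 19, 1795 → Jan 19, 1796: 31 days (December has 31).
Jan 19, 1796 → Feb 19, 1796: 31 days (January has 31).
Feb 19, 1796 → Mar 19, 1796: 29 days (February has 29).
Mar 19, 1796 → Apr 19, 1796: 31 days (March has 31).
Apr 19, 1796 → May 15, 1796: 26 days.
Total: 6083 days.

6083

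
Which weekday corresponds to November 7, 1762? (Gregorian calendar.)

Sunday

Doomsday rule: the anchor day for the 1700s is Sunday. For year 62: 62÷12 = 5 r 2, and 2÷4 = 0, so 5+2+0 = 7.
Sunday + 7 ≡ Sunday — that's 1762's doomsday.
In November the doomsday date is Nov 7.
Nov 7 is the doomsday itself: Sunday.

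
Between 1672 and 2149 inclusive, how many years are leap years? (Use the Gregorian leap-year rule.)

116

Multiples of 4 in [1672,2149]: 120.
Of those, multiples of 100: 5 (not leap unless ÷400).
Multiples of 400: 1.
Leap years = 120 − 5 + 1 = 116.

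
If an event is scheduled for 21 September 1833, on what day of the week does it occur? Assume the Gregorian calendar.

January 1, 1833 is a Tuesday.
Jan 1, 1833 → Feb 1, 1833: 31 days (January has 31).
Feb 1, 1833 → Mar 1, 1833: 28 days (February has 28).
Mar 1, 1833 → Apr 1, 1833: 31 days (March has 31).
Apr 1, 1833 → May 1, 1833: 30 days (April has 30).
May 1, 1833 → Jun 1, 1833: 31 days (May has 31).
Jun 1, 1833 → Jul 1, 1833: 30 days (June has 30).
Jul 1, 1833 → Aug 1, 1833: 31 days (July has 31).
Aug 1, 1833 → Sep 1, 1833: 31 days (August has 31).
Sep 1, 1833 → Sep 21, 1833: 20 days.
Total: 263 days.
263 mod 7 = 4, so Tuesday + 4 = Saturday.

Saturday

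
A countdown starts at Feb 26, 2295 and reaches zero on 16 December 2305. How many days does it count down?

Feb 26, 2295 → Feb 26, 2296: 365 days.
Feb 26, 2296 → Feb 26, 2297: 366 days (Feb 29, 2296 is in that span).
Feb 26, 2297 → Feb 26, 2298: 365 days.
Feb 26, 2298 → Feb 26, 2299: 365 days.
Feb 26, 2299 → Feb 26, 2300: 365 days.
Feb 26, 2300 → Feb 26, 2301: 365 days.
Feb 26, 2301 → Feb 26, 2302: 365 days.
Feb 26, 2302 → Feb 26, 2303: 365 days.
Feb 26, 2303 → Feb 26, 2304: 365 days.
Feb 26, 2304 → Feb 26, 2305: 366 days (Feb 29, 2304 is in that span).
Feb 26, 2305 → Mar 26, 2305: 28 days (February has 28).
Mar 26, 2305 → Apr 26, 2305: 31 days (March has 31).
Apr 26, 2305 → May 26, 2305: 30 days (April has 30).
May 26, 2305 → Jun 26, 2305: 31 days (May has 31).
Jun 26, 2305 → Jul 26, 2305: 30 days (June has 30).
Jul 26, 2305 → Aug 26, 2305: 31 days (July has 31).
Aug 26, 2305 → Sep 26, 2305: 31 days (August has 31).
Sep 26, 2305 → Oct 26, 2305: 30 days (September has 30).
Oct 26, 2305 → Nov 26, 2305: 31 days (October has 31).
Nov 26, 2305 → Dec 16, 2305: 20 days.
Total: 3945 days.

3945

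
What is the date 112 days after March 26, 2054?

July 16, 2054

Mar has 31 days: +6 → Apr 1, 2054 (106 left).
Apr has 30 days: +30 → May 1, 2054 (76 left).
May has 31 days: +31 → Jun 1, 2054 (45 left).
Jun has 30 days: +30 → Jul 1, 2054 (15 left).
+15 → Jul 16, 2054.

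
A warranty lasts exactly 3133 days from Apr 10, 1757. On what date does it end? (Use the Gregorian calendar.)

November 7, 1765

+365 (one year) → Apr 10, 1758 (2768 left).
+365 (one year) → Apr 10, 1759 (2403 left).
+366 (one year; includes Feb 29, 1760) → Apr 10, 1760 (2037 left).
+365 (one year) → Apr 10, 1761 (1672 left).
+365 (one year) → Apr 10, 1762 (1307 left).
+365 (one year) → Apr 10, 1763 (942 left).
+366 (one year; includes Feb 29, 1764) → Apr 10, 1764 (576 left).
+365 (one year) → Apr 10, 1765 (211 left).
Apr has 30 days: +21 → May 1, 1765 (190 left).
May has 31 days: +31 → Jun 1, 1765 (159 left).
Jun has 30 days: +30 → Jul 1, 1765 (129 left).
Jul has 31 days: +31 → Aug 1, 1765 (98 left).
Aug has 31 days: +31 → Sep 1, 1765 (67 left).
Sep has 30 days: +30 → Oct 1, 1765 (37 left).
Oct has 31 days: +31 → Nov 1, 1765 (6 left).
+6 → Nov 7, 1765.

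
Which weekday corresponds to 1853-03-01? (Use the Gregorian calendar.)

Tuesday

Doomsday rule: the anchor day for the 1800s is Friday. For year 53: 53÷12 = 4 r 5, and 5÷4 = 1, so 4+5+1 = 10.
Friday + 10 ≡ Monday — that's 1853's doomsday.
In March the doomsday date is Mar 14.
Mar 1 is 13 days before Mar 14; 13 mod 7 = 6, so Monday − 6 = Tuesday.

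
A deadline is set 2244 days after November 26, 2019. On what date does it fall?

+366 (one year; includes Feb 29, 2020) → Nov 26, 2020 (1878 left).
+365 (one year) → Nov 26, 2021 (1513 left).
+365 (one year) → Nov 26, 2022 (1148 left).
+365 (one year) → Nov 26, 2023 (783 left).
+366 (one year; includes Feb 29, 2024) → Nov 26, 2024 (417 left).
+365 (one year) → Nov 26, 2025 (52 left).
Nov has 30 days: +5 → Dec 1, 2025 (47 left).
Dec has 31 days: +31 → Jan 1, 2026 (16 left).
+16 → Jan 17, 2026.

January 17, 2026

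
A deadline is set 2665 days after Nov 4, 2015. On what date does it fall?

February 20, 2023

+366 (one year; includes Feb 29, 2016) → Nov 4, 2016 (2299 left).
+365 (one year) → Nov 4, 2017 (1934 left).
+365 (one year) → Nov 4, 2018 (1569 left).
+365 (one year) → Nov 4, 2019 (1204 left).
+366 (one year; includes Feb 29, 2020) → Nov 4, 2020 (838 left).
+365 (one year) → Nov 4, 2021 (473 left).
+365 (one year) → Nov 4, 2022 (108 left).
Nov has 30 days: +27 → Dec 1, 2022 (81 left).
Dec has 31 days: +31 → Jan 1, 2023 (50 left).
Jan has 31 days: +31 → Feb 1, 2023 (19 left).
+19 → Feb 20, 2023.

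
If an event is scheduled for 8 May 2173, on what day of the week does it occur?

Saturday

Doomsday rule: the anchor day for the 2100s is Sunday. For year 73: 73÷12 = 6 r 1, and 1÷4 = 0, so 6+1+0 = 7.
Sunday + 7 ≡ Sunday — that's 2173's doomsday.
In May the doomsday date is May 9.
May 8 is 1 day before May 9; 1 mod 7 = 1, so Sunday − 1 = Saturday.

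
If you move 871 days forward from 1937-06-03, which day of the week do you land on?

Sunday

Jun 3, 1937 is a Thursday.
871 mod 7 = 3, so 871 days after a Thursday is Thursday + 3 = Sunday.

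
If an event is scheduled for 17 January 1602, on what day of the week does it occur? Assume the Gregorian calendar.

Thursday

Doomsday rule: the anchor day for the 1600s is Tuesday. For year 02: 2÷12 = 0 r 2, and 2÷4 = 0, so 0+2+0 = 2.
Tuesday + 2 ≡ Thursday — that's 1602's doomsday.
In January the doomsday date is Jan 3 (1602 is not a leap year).
Jan 17 is 14 days after Jan 3; 14 mod 7 = 0, so Thursday + 0 = Thursday.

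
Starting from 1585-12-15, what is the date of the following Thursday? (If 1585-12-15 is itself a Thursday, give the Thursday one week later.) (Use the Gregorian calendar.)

December 19, 1585

Dec 15, 1585 is a Sunday.
From Sunday to the next Thursday is 4 days.
Dec 15, 1585 + 4 = Dec 19, 1585.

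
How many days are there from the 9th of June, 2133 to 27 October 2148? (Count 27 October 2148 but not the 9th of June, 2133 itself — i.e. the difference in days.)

Jun 9, 2133 → Jun 9, 2134: 365 days.
Jun 9, 2134 → Jun 9, 2135: 365 days.
Jun 9, 2135 → Jun 9, 2136: 366 days (Feb 29, 2136 is in that span).
Jun 9, 2136 → Jun 9, 2137: 365 days.
Jun 9, 2137 → Jun 9, 2138: 365 days.
Jun 9, 2138 → Jun 9, 2139: 365 days.
Jun 9, 2139 → Jun 9, 2140: 366 days (Feb 29, 2140 is in that span).
Jun 9, 2140 → Jun 9, 2141: 365 days.
Jun 9, 2141 → Jun 9, 2142: 365 days.
Jun 9, 2142 → Jun 9, 2143: 365 days.
Jun 9, 2143 → Jun 9, 2144: 366 days (Feb 29, 2144 is in that span).
Jun 9, 2144 → Jun 9, 2145: 365 days.
Jun 9, 2145 → Jun 9, 2146: 365 days.
Jun 9, 2146 → Jun 9, 2147: 365 days.
Jun 9, 2147 → Jun 9, 2148: 366 days (Feb 29, 2148 is in that span).
Jun 9, 2148 → Jul 9, 2148: 30 days (June has 30).
Jul 9, 2148 → Aug 9, 2148: 31 days (July has 31).
Aug 9, 2148 → Sep 9, 2148: 31 days (August has 31).
Sep 9, 2148 → Oct 9, 2148: 30 days (September has 30).
Oct 9, 2148 → Oct 27, 2148: 18 days.
Total: 5619 days.

5619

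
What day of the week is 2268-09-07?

Monday

Doomsday rule: the anchor day for the 2200s is Friday. For year 68: 68÷12 = 5 r 8, and 8÷4 = 2, so 5+8+2 = 15.
Friday + 15 ≡ Saturday — that's 2268's doomsday.
In September the doomsday date is Sep 5.
Sep 7 is 2 days after Sep 5; 2 mod 7 = 2, so Saturday + 2 = Monday.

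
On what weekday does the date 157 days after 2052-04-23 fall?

Friday

First find the weekday of Apr 23, 2052. Doomsday rule: the anchor day for the 2000s is Tuesday. For year 52: 52÷12 = 4 r 4, and 4÷4 = 1, so 4+4+1 = 9.
Tuesday + 9 ≡ Thursday — that's 2052's doomsday.
In April the doomsday date is Apr 4.
Apr 23 is 19 days after Apr 4; 19 mod 7 = 5, so Thursday + 5 = Tuesday.
157 mod 7 = 3, so 157 days after a Tuesday is Tuesday + 3 = Friday.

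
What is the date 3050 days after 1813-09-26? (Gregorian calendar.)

February 1, 1822

+365 (one year) → Sep 26, 1814 (2685 left).
+365 (one year) → Sep 26, 1815 (2320 left).
+366 (one year; includes Feb 29, 1816) → Sep 26, 1816 (1954 left).
+365 (one year) → Sep 26, 1817 (1589 left).
+365 (one year) → Sep 26, 1818 (1224 left).
+365 (one year) → Sep 26, 1819 (859 left).
+366 (one year; includes Feb 29, 1820) → Sep 26, 1820 (493 left).
+365 (one year) → Sep 26, 1821 (128 left).
Sep has 30 days: +5 → Oct 1, 1821 (123 left).
Oct has 31 days: +31 → Nov 1, 1821 (92 left).
Nov has 30 days: +30 → Dec 1, 1821 (62 left).
Dec has 31 days: +31 → Jan 1, 1822 (31 left).
Jan has 31 days: +31 → Feb 1, 1822 (0 left).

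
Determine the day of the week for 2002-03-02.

Saturday

Doomsday rule: the anchor day for the 2000s is Tuesday. For year 02: 2÷12 = 0 r 2, and 2÷4 = 0, so 0+2+0 = 2.
Tuesday + 2 ≡ Thursday — that's 2002's doomsday.
In March the doomsday date is Mar 14.
Mar 2 is 12 days before Mar 14; 12 mod 7 = 5, so Thursday − 5 = Saturday.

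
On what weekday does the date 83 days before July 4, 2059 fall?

First find the weekday of Jul 4, 2059. Doomsday rule: the anchor day for the 2000s is Tuesday. For year 59: 59÷12 = 4 r 11, and 11÷4 = 2, so 4+11+2 = 17.
Tuesday + 17 ≡ Friday — that's 2059's doomsday.
In July the doomsday date is Jul 11.
Jul 4 is 7 days before Jul 11; 7 mod 7 = 0, so Friday − 0 = Friday.
83 mod 7 = 6, so 83 days before a Friday is Friday − 6 = Saturday.

Saturday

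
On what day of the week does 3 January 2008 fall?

Thursday

Doomsday rule: the anchor day for the 2000s is Tuesday. For year 08: 8÷12 = 0 r 8, and 8÷4 = 2, so 0+8+2 = 10.
Tuesday + 10 ≡ Friday — that's 2008's doomsday.
In January the doomsday date is Jan 4 (2008 is a leap year (divisible by 4)).
Jan 3 is 1 day before Jan 4; 1 mod 7 = 1, so Friday − 1 = Thursday.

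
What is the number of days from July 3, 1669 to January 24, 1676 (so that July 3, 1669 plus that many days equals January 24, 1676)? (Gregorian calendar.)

2396

Jul 3, 1669 → Jul 3, 1670: 365 days.
Jul 3, 1670 → Jul 3, 1671: 365 days.
Jul 3, 1671 → Jul 3, 1672: 366 days (Feb 29, 1672 is in that span).
Jul 3, 1672 → Jul 3, 1673: 365 days.
Jul 3, 1673 → Jul 3, 1674: 365 days.
Jul 3, 1674 → Jul 3, 1675: 365 days.
Jul 3, 1675 → Aug 3, 1675: 31 days (July has 31).
Aug 3, 1675 → Sep 3, 1675: 31 days (August has 31).
Sep 3, 1675 → Oct 3, 1675: 30 days (September has 30).
Oct 3, 1675 → Nov 3, 1675: 31 days (October has 31).
Nov 3, 1675 → Dec 3, 1675: 30 days (November has 30).
Dec 3, 1675 → Jan 3, 1676: 31 days (December has 31).
Jan 3, 1676 → Jan 24, 1676: 21 days.
Total: 2396 days.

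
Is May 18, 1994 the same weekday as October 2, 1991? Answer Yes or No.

From Oct 2, 1991 to May 18, 1994 is 959 days.
959 mod 7 = 0, so they are the same weekday.
(Oct 2, 1991 is a Wednesday; May 18, 1994 is a Wednesday.)

Yes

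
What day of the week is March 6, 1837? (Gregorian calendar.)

Doomsday rule: the anchor day for the 1800s is Friday. For year 37: 37÷12 = 3 r 1, and 1÷4 = 0, so 3+1+0 = 4.
Friday + 4 ≡ Tuesday — that's 1837's doomsday.
In March the doomsday date is Mar 14.
Mar 6 is 8 days before Mar 14; 8 mod 7 = 1, so Tuesday − 1 = Monday.

Monday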